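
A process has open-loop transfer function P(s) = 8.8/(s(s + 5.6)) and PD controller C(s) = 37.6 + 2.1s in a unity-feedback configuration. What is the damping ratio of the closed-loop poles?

ζ = 0.662

Forward path: (37.6 + 2.1s)·8.8/(s(s+5.6)). The closed-loop characteristic equation is s² + (5.6 + 8.8·2.1)s + 8.8·37.6 = 0.
That is s² + 24.08s + 330.9 = 0, so ω_n = 18.19 rad/s and ζ = 24.08/(2·18.19) = 0.6619.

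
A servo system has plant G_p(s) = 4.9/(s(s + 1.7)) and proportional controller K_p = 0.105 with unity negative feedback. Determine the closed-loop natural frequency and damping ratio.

ω_n = 0.717 rad/s, ζ = 1.19

The closed-loop denominator is s(s+1.7) + 0.105·4.9 = s² + 1.7s + 0.5145.
Matching s² + 2ζω_n s + ω_n²: ω_n = √0.5145 = 0.7173 rad/s and 2ζω_n = 1.7, so ζ = 1.7/(2·0.7173) = 1.19.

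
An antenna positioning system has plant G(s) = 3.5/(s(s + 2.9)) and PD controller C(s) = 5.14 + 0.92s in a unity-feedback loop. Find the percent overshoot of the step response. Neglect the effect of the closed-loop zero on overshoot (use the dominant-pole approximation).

3.79%

Forward path: (5.14 + 0.92s)·3.5/(s(s+2.9)). The closed-loop characteristic equation is s² + (2.9 + 3.5·0.92)s + 3.5·5.14 = 0.
That is s² + 6.12s + 17.99 = 0, so ω_n = 4.241 rad/s and ζ = 6.12/(2·4.241) = 0.7214.
%OS = 100·exp(−πζ/√(1−ζ²)) = 3.79%.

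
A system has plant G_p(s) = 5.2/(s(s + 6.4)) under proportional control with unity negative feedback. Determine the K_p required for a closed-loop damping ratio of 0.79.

K_p = 3.16

Closed-loop characteristic equation: s² + 6.4s + K_p·5.2 = 0.
So ω_n = √(5.2K_p) and 2ζω_n = 6.4, giving ζ = 6.4/(2√(5.2K_p)).
Setting ζ = 0.79: √(5.2K_p) = 6.4/(2·0.79) = 4.051, so K_p = 16.41/5.2 = 3.16.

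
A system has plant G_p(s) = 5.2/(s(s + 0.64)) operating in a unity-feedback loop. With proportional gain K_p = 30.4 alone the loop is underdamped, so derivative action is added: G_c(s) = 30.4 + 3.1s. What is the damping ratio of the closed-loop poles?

Forward path: (30.4 + 3.1s)·5.2/(s(s+0.64)). The closed-loop characteristic equation is s² + (0.64 + 5.2·3.1)s + 5.2·30.4 = 0.
That is s² + 16.76s + 158.1 = 0, so ω_n = 12.57 rad/s and ζ = 16.76/(2·12.57) = 0.6665.

ζ = 0.667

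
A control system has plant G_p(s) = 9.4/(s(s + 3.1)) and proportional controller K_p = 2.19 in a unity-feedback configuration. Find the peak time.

From 1 + K_pG_p(s) = 0: s² + 3.1s + 20.59 = 0 ⇒ ω_n = 4.537, ζ = 0.3416.
Damped frequency ω_d = ω_n√(1−ζ²) = 4.264 rad/s, so peak time T_p = π/ω_d = 0.737 s.

T_p = 0.737 s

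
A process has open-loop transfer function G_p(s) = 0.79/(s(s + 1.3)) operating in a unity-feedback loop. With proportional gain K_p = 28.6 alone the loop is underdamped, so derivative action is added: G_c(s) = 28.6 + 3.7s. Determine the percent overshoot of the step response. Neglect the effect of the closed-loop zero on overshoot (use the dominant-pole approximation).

Forward path: (28.6 + 3.7s)·0.79/(s(s+1.3)). The closed-loop characteristic equation is s² + (1.3 + 0.79·3.7)s + 0.79·28.6 = 0.
That is s² + 4.223s + 22.59 = 0, so ω_n = 4.753 rad/s and ζ = 4.223/(2·4.753) = 0.4442.
%OS = 100·exp(−πζ/√(1−ζ²)) = 21.1%.

21.1%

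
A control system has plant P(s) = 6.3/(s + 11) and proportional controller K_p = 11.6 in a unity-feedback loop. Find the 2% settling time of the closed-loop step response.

T_s ≈ 0.0476 s

Closed-loop transfer function: T(s) = K_p·P(s)/(1 + K_p·P(s)) = 73.08/(s + 11 + 73.08) = 73.08/(s + 84.08).
Time constant τ = 1/84.08 = 0.01189 s, so the 2% settling time is about 4τ = 0.0476 s.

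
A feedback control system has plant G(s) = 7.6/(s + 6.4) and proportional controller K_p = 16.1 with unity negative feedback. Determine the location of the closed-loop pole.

Closed-loop transfer function: T(s) = K_p·G(s)/(1 + K_p·G(s)) = 122.4/(s + 6.4 + 122.4) = 122.4/(s + 128.8).
The closed-loop pole is at s = −128.8.

s = -128.8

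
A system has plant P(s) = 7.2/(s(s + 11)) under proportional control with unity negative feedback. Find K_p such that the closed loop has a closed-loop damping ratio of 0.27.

Closed-loop characteristic equation: s² + 11s + K_p·7.2 = 0.
So ω_n = √(7.2K_p) and 2ζω_n = 11, giving ζ = 11/(2√(7.2K_p)).
Setting ζ = 0.27: √(7.2K_p) = 11/(2·0.27) = 20.37, so K_p = 415/7.2 = 57.6.

K_p = 57.6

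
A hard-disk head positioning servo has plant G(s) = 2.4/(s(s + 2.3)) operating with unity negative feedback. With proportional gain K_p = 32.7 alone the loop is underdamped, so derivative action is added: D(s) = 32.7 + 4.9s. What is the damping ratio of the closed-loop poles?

ζ = 0.794

Forward path: (32.7 + 4.9s)·2.4/(s(s+2.3)). The closed-loop characteristic equation is s² + (2.3 + 2.4·4.9)s + 2.4·32.7 = 0.
That is s² + 14.06s + 78.48 = 0, so ω_n = 8.859 rad/s and ζ = 14.06/(2·8.859) = 0.7936.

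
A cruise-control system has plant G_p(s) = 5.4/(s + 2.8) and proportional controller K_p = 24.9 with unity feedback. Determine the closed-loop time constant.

τ = 0.00729 s

Closed-loop transfer function: T(s) = K_p·G_p(s)/(1 + K_p·G_p(s)) = 134.5/(s + 2.8 + 134.5) = 134.5/(s + 137.3).
Time constant τ = 1/137.3 = 0.00729 s.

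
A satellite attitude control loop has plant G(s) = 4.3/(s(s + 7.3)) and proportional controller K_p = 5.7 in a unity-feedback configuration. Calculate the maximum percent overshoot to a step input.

3.24%

Closed-loop characteristic equation: s² + 7.3s + 24.51 = 0, so ω_n = 4.951 rad/s and ζ = 7.3/(2·4.951) = 0.7373.
%OS = 100·exp(−πζ/√(1−ζ²)) = 100·exp(−π·0.7373/√0.4564) = 3.24%.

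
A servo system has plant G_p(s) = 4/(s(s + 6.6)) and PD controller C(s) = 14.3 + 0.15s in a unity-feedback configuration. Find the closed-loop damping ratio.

Forward path: (14.3 + 0.15s)·4/(s(s+6.6)). The closed-loop characteristic equation is s² + (6.6 + 4·0.15)s + 4·14.3 = 0.
That is s² + 7.2s + 57.2 = 0, so ω_n = 7.563 rad/s and ζ = 7.2/(2·7.563) = 0.476.

ζ = 0.476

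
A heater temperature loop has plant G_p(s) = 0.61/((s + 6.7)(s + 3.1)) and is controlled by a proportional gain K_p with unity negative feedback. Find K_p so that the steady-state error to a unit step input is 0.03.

Steady-state error for a unit step on this type-0 loop is 1/(1 + K_p·G_p(0)).
G_p(0) = 0.02937. Require 1/(1 + K_p·0.02937) = 0.03, so 1 + 0.02937·K_p = 33.33.
K_p = (33.33 − 1)/0.02937 = 1100.

K_p = 1100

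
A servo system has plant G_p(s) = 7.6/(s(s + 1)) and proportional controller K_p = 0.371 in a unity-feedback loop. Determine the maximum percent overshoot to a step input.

The closed-loop denominator s² + 1s + 2.82 gives ω_n = √2.82 = 1.679 and ζ = 1/(2ω_n) = 0.2978.
%OS = 100·exp(−πζ/√(1−ζ²)) = 100·exp(−π·0.2978/√0.9113) = 37.5%.

37.5%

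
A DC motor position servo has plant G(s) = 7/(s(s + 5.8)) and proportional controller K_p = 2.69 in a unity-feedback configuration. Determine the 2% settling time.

The closed-loop denominator s² + 5.8s + 18.83 gives ω_n = √18.83 = 4.339 and ζ = 5.8/(2ω_n) = 0.6683.
2% settling time T_s ≈ 4/(ζω_n) = 4/2.9 = 1.38 s.

T_s ≈ 1.38 s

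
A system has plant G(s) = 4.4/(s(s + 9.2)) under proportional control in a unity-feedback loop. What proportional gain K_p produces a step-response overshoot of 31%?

From %OS = 100·exp(−πζ/√(1−ζ²)) = 31%, ζ = −ln(0.31)/√(π²+ln²(0.31)) = 0.3493.
Characteristic equation s² + 9.2s + 4.4K_p = 0 gives ζ = 9.2/(2√(4.4K_p)).
Setting ζ = 0.3493: √(4.4K_p) = 9.2/(2·0.3493) = 13.17, so K_p = 173.4/4.4 = 39.4.

K_p = 39.4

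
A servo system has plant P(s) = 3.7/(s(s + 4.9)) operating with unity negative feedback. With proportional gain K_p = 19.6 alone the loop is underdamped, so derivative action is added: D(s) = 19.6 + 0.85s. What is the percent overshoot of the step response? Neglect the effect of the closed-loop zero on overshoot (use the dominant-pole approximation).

18.6%

Forward path: (19.6 + 0.85s)·3.7/(s(s+4.9)). The closed-loop characteristic equation is s² + (4.9 + 3.7·0.85)s + 3.7·19.6 = 0.
That is s² + 8.045s + 72.52 = 0, so ω_n = 8.516 rad/s and ζ = 8.045/(2·8.516) = 0.4724.
%OS = 100·exp(−πζ/√(1−ζ²)) = 18.6%.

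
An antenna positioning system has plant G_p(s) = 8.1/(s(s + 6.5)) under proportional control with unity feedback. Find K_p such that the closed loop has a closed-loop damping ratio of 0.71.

K_p = 2.59

Closed-loop characteristic equation: s² + 6.5s + K_p·8.1 = 0.
So ω_n = √(8.1K_p) and 2ζω_n = 6.5, giving ζ = 6.5/(2√(8.1K_p)).
Setting ζ = 0.71: √(8.1K_p) = 6.5/(2·0.71) = 4.577, so K_p = 20.95/8.1 = 2.59.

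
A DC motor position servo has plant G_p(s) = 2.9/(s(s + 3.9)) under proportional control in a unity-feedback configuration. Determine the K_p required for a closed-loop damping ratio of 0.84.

Closed-loop characteristic equation: s² + 3.9s + K_p·2.9 = 0.
So ω_n = √(2.9K_p) and 2ζω_n = 3.9, giving ζ = 3.9/(2√(2.9K_p)).
Setting ζ = 0.84: √(2.9K_p) = 3.9/(2·0.84) = 2.321, so K_p = 5.389/2.9 = 1.86.

K_p = 1.86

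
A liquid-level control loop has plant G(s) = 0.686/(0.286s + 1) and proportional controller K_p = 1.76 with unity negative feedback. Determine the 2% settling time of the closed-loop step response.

T_s ≈ 0.518 s

Closed loop: T(s) = K_p·G/(1+K_p·G) = 1.207/(0.286s + 1 + 1.207), with pole at s = −(1 + 1.207)/0.286 = −7.718.
τ = 1/7.718 = 0.1296 s, so 2% settling time ≈ 4τ = 0.518 s.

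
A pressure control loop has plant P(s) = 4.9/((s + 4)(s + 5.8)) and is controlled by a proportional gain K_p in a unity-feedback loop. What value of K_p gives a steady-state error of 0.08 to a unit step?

K_p = 54.4

The loop is type 0, so e_ss(step) = 1/(1 + K_pos) with K_pos = K_p·P(0).
P(0) = 0.2112. Require 1/(1 + K_p·0.2112) = 0.08, so 1 + 0.2112·K_p = 12.5.
K_p = (12.5 − 1)/0.2112 = 54.4.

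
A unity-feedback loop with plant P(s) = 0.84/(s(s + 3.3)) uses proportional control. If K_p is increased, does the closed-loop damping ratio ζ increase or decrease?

decrease

ζ = 3.3/(2√(0.84K_p)); increasing K_p raises the denominator, so ζ falls.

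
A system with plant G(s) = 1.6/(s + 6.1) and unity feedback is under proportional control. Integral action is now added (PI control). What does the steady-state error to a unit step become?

Adding integral action puts a pole at s = 0 in the forward path, raising the system type to 1; a type-1 loop has zero steady-state error to a step.

0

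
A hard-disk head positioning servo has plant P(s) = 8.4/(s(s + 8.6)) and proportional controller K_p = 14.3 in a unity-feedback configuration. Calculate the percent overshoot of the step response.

26.2%

Closed-loop characteristic equation: s² + 8.6s + 120.1 = 0, so ω_n = 10.96 rad/s and ζ = 8.6/(2·10.96) = 0.3923.
%OS = 100·exp(−πζ/√(1−ζ²)) = 100·exp(−π·0.3923/√0.8461) = 26.2%.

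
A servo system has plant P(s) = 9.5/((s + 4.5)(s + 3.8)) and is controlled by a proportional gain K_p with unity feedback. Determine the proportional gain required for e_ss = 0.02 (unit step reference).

K_p = 88.2

Steady-state error for a unit step on this type-0 loop is 1/(1 + K_p·P(0)).
P(0) = 0.5556. Require 1/(1 + K_p·0.5556) = 0.02, so 1 + 0.5556·K_p = 50.
K_p = (50 − 1)/0.5556 = 88.2.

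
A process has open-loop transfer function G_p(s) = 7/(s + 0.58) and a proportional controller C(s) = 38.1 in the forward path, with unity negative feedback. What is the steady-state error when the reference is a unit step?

0.00217

The loop is type 0. Static position error constant K_pos = C(0)·G_p(0) = 38.1·12.07 = 459.8.
Steady-state error to a unit step: e_ss = 1/(1+K_pos) = 1/460.8 = 0.00217.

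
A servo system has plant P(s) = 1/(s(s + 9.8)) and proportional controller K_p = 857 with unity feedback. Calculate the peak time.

From 1 + K_pP(s) = 0: s² + 9.8s + 857 = 0 ⇒ ω_n = 29.27, ζ = 0.1674.
Damped frequency ω_d = ω_n√(1−ζ²) = 28.86 rad/s, so peak time T_p = π/ω_d = 0.109 s.

T_p = 0.109 s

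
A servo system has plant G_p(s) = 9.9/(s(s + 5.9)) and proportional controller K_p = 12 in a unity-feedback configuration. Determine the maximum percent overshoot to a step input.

Closed-loop characteristic equation: s² + 5.9s + 118.8 = 0, so ω_n = 10.9 rad/s and ζ = 5.9/(2·10.9) = 0.2707.
%OS = 100·exp(−πζ/√(1−ζ²)) = 100·exp(−π·0.2707/√0.9267) = 41.3%.

41.3%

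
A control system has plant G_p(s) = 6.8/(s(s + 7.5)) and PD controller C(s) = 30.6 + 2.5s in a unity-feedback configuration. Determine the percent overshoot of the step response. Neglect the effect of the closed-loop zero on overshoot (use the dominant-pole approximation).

Forward path: (30.6 + 2.5s)·6.8/(s(s+7.5)). The closed-loop characteristic equation is s² + (7.5 + 6.8·2.5)s + 6.8·30.6 = 0.
That is s² + 24.5s + 208.1 = 0, so ω_n = 14.42 rad/s and ζ = 24.5/(2·14.42) = 0.8492.
%OS = 100·exp(−πζ/√(1−ζ²)) = 0.639%.

0.639%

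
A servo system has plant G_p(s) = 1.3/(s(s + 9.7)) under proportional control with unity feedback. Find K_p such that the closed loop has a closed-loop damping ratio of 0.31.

K_p = 188

Closed-loop characteristic equation: s² + 9.7s + K_p·1.3 = 0.
So ω_n = √(1.3K_p) and 2ζω_n = 9.7, giving ζ = 9.7/(2√(1.3K_p)).
Setting ζ = 0.31: √(1.3K_p) = 9.7/(2·0.31) = 15.65, so K_p = 244.8/1.3 = 188.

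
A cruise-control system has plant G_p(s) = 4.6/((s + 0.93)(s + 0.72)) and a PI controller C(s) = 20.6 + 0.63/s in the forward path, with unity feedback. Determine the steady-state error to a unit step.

0

The open loop C(s)G_p(s) has a pole at the origin (type 1), so the static position error constant is infinite and e_ss = 1/(1+∞) = 0.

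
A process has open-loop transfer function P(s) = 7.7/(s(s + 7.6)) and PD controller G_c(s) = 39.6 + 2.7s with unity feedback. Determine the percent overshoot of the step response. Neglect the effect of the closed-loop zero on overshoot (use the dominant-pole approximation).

1.25%

Forward path: (39.6 + 2.7s)·7.7/(s(s+7.6)). The closed-loop characteristic equation is s² + (7.6 + 7.7·2.7)s + 7.7·39.6 = 0.
That is s² + 28.39s + 304.9 = 0, so ω_n = 17.46 rad/s and ζ = 28.39/(2·17.46) = 0.8129.
%OS = 100·exp(−πζ/√(1−ζ²)) = 1.25%.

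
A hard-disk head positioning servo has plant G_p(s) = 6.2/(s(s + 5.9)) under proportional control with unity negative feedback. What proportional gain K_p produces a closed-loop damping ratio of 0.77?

Closed-loop characteristic equation: s² + 5.9s + K_p·6.2 = 0.
So ω_n = √(6.2K_p) and 2ζω_n = 5.9, giving ζ = 5.9/(2√(6.2K_p)).
Setting ζ = 0.77: √(6.2K_p) = 5.9/(2·0.77) = 3.831, so K_p = 14.68/6.2 = 2.37.

K_p = 2.37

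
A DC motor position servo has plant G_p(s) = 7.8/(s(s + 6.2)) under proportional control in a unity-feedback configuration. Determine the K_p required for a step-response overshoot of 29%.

K_p = 9.17

From %OS = 100·exp(−πζ/√(1−ζ²)) = 29%, ζ = −ln(0.29)/√(π²+ln²(0.29)) = 0.3666.
Characteristic equation s² + 6.2s + 7.8K_p = 0 gives ζ = 6.2/(2√(7.8K_p)).
Setting ζ = 0.3666: √(7.8K_p) = 6.2/(2·0.3666) = 8.456, so K_p = 71.51/7.8 = 9.17.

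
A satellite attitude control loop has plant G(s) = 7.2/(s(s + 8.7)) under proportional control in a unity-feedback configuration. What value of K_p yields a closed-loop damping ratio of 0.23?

K_p = 49.7

Closed-loop characteristic equation: s² + 8.7s + K_p·7.2 = 0.
So ω_n = √(7.2K_p) and 2ζω_n = 8.7, giving ζ = 8.7/(2√(7.2K_p)).
Setting ζ = 0.23: √(7.2K_p) = 8.7/(2·0.23) = 18.91, so K_p = 357.7/7.2 = 49.7.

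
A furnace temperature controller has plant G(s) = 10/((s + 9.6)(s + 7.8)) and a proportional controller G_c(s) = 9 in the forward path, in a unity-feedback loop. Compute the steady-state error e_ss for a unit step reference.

The loop is type 0. Static position error constant K_pos = G_c(0)·G(0) = 9·0.1335 = 1.202.
Steady-state error to a unit step: e_ss = 1/(1+K_pos) = 1/2.202 = 0.454.

0.454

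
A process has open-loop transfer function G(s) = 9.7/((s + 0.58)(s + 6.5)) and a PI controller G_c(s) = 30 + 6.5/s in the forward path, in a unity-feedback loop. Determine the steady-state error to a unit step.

The open loop G_c(s)G(s) has a pole at the origin (type 1), so the static position error constant is infinite and e_ss = 1/(1+∞) = 0.

0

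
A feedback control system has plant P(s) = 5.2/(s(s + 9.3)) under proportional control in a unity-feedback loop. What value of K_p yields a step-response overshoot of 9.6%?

From %OS = 100·exp(−πζ/√(1−ζ²)) = 9.6%, ζ = −ln(0.096)/√(π²+ln²(0.096)) = 0.5979.
Characteristic equation s² + 9.3s + 5.2K_p = 0 gives ζ = 9.3/(2√(5.2K_p)).
Setting ζ = 0.5979: √(5.2K_p) = 9.3/(2·0.5979) = 7.777, so K_p = 60.48/5.2 = 11.6.

K_p = 11.6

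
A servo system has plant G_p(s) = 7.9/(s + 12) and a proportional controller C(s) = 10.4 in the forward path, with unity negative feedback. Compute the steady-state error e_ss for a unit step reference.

0.127

The loop is type 0. Static position error constant K_pos = C(0)·G_p(0) = 10.4·0.6583 = 6.847.
Steady-state error to a unit step: e_ss = 1/(1+K_pos) = 1/7.847 = 0.127.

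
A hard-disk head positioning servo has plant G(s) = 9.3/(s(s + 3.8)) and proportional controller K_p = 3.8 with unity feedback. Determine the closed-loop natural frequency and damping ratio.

1 + K_p·G(s) = 0 gives s² + 3.8s + 35.34 = 0.
So ω_n² = 35.34 ⇒ ω_n = 5.945 rad/s, and ζ = 3.8/(2ω_n) = 0.32.

ω_n = 5.94 rad/s, ζ = 0.32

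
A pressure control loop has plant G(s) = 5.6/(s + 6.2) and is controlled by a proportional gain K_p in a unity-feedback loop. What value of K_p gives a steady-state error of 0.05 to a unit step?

For a type-0 loop with proportional control, e_ss = 1/(1 + K_p·G(0)).
G(0) = 0.9032. Require 1/(1 + K_p·0.9032) = 0.05, so 1 + 0.9032·K_p = 20.
K_p = (20 − 1)/0.9032 = 21.

K_p = 21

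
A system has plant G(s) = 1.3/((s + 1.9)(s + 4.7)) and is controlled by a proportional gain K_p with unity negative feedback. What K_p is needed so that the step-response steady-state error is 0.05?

K_p = 131

The loop is type 0, so e_ss(step) = 1/(1 + K_pos) with K_pos = K_p·G(0).
G(0) = 0.1456. Require 1/(1 + K_p·0.1456) = 0.05, so 1 + 0.1456·K_p = 20.
K_p = (20 − 1)/0.1456 = 131.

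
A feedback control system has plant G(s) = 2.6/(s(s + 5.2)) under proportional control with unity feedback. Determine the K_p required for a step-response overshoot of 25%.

K_p = 16

From %OS = 100·exp(−πζ/√(1−ζ²)) = 25%, ζ = −ln(0.25)/√(π²+ln²(0.25)) = 0.4037.
Characteristic equation s² + 5.2s + 2.6K_p = 0 gives ζ = 5.2/(2√(2.6K_p)).
Setting ζ = 0.4037: √(2.6K_p) = 5.2/(2·0.4037) = 6.44, so K_p = 41.48/2.6 = 16.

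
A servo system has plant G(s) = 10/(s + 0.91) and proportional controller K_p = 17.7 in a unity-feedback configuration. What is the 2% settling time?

T_s ≈ 0.0225 s

Closed-loop transfer function: T(s) = K_p·G(s)/(1 + K_p·G(s)) = 177/(s + 0.91 + 177) = 177/(s + 177.9).
Time constant τ = 1/177.9 = 0.005621 s, so the 2% settling time is about 4τ = 0.0225 s.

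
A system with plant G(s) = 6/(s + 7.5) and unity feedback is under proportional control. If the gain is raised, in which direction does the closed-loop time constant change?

decrease

Closed-loop pole is at s = −(7.5+K_p·6); larger K_p moves it further left, so τ = 1/(7.5+K_p·6) decreases.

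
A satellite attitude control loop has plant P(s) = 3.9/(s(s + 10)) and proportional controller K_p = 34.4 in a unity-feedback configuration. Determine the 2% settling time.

From 1 + K_pP(s) = 0: s² + 10s + 134.2 = 0 ⇒ ω_n = 11.58, ζ = 0.4317.
2% settling time T_s ≈ 4/(ζω_n) = 4/5 = 0.8 s.

T_s ≈ 0.8 s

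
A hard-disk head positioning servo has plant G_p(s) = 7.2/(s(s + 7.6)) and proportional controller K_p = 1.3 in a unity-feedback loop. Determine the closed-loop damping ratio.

With unity feedback the closed-loop characteristic equation is s² + 7.6s + 1.3·7.2 = s² + 7.6s + 9.36 = 0.
Matching s² + 2ζω_n s + ω_n²: ω_n = √9.36 = 3.059 rad/s and 2ζω_n = 7.6, so ζ = 7.6/(2·3.059) = 1.24.

ζ = 1.24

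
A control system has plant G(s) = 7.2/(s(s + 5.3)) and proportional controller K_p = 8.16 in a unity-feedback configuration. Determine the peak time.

The closed-loop denominator s² + 5.3s + 58.75 gives ω_n = √58.75 = 7.665 and ζ = 5.3/(2ω_n) = 0.3457.
Damped frequency ω_d = ω_n√(1−ζ²) = 7.192 rad/s, so peak time T_p = π/ω_d = 0.437 s.

T_p = 0.437 s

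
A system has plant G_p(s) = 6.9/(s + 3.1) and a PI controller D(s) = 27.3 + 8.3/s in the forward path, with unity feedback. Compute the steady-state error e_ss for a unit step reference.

0

The open loop D(s)G_p(s) has a pole at the origin (type 1), so the static position error constant is infinite and e_ss = 1/(1+∞) = 0.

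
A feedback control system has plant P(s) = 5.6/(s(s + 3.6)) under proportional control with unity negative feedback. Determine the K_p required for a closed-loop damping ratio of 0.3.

Closed-loop characteristic equation: s² + 3.6s + K_p·5.6 = 0.
So ω_n = √(5.6K_p) and 2ζω_n = 3.6, giving ζ = 3.6/(2√(5.6K_p)).
Setting ζ = 0.3: √(5.6K_p) = 3.6/(2·0.3) = 6, so K_p = 36/5.6 = 6.43.

K_p = 6.43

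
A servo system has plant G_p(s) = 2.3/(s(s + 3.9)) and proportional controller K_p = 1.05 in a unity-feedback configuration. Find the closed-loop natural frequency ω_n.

With unity feedback the closed-loop characteristic equation is s² + 3.9s + 1.05·2.3 = s² + 3.9s + 2.415 = 0.
Matching s² + 2ζω_n s + ω_n²: ω_n = √2.415 = 1.554 rad/s and 2ζω_n = 3.9, so ζ = 3.9/(2·1.554) = 1.25.

ω_n = 1.55 rad/s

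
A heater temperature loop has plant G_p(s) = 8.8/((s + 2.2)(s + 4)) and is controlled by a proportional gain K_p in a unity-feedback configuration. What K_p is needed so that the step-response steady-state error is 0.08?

Steady-state error for a unit step on this type-0 loop is 1/(1 + K_p·G_p(0)).
G_p(0) = 1. Require 1/(1 + K_p·1) = 0.08, so 1 + 1·K_p = 12.5.
K_p = (12.5 − 1)/1 = 11.5.

K_p = 11.5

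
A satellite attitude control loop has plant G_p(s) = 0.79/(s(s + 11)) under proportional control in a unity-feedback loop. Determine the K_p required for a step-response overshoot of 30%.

From %OS = 100·exp(−πζ/√(1−ζ²)) = 30%, ζ = −ln(0.3)/√(π²+ln²(0.3)) = 0.3579.
Characteristic equation s² + 11s + 0.79K_p = 0 gives ζ = 11/(2√(0.79K_p)).
Setting ζ = 0.3579: √(0.79K_p) = 11/(2·0.3579) = 15.37, so K_p = 236.2/0.79 = 299.

K_p = 299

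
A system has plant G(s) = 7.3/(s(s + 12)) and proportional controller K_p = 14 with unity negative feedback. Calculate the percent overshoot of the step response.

From 1 + K_pG(s) = 0: s² + 12s + 102.2 = 0 ⇒ ω_n = 10.11, ζ = 0.5935.
%OS = 100·exp(−πζ/√(1−ζ²)) = 100·exp(−π·0.5935/√0.6477) = 9.86%.

9.86%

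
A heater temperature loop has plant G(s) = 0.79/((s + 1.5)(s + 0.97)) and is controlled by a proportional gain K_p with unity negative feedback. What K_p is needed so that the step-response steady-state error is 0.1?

Steady-state error for a unit step on this type-0 loop is 1/(1 + K_p·G(0)).
G(0) = 0.543. Require 1/(1 + K_p·0.543) = 0.1, so 1 + 0.543·K_p = 10.
K_p = (10 − 1)/0.543 = 16.6.

K_p = 16.6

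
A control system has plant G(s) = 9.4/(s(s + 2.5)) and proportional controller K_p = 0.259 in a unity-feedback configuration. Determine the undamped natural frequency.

With unity feedback the closed-loop characteristic equation is s² + 2.5s + 0.259·9.4 = s² + 2.5s + 2.435 = 0.
So ω_n² = 2.435 ⇒ ω_n = 1.56 rad/s, and ζ = 2.5/(2ω_n) = 0.801.

ω_n = 1.56 rad/s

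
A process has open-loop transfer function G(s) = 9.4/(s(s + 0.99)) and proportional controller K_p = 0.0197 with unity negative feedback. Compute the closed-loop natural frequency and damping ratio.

ω_n = 0.43 rad/s, ζ = 1.15

1 + K_p·G(s) = 0 gives s² + 0.99s + 0.1852 = 0.
So ω_n² = 0.1852 ⇒ ω_n = 0.4303 rad/s, and ζ = 0.99/(2ω_n) = 1.15.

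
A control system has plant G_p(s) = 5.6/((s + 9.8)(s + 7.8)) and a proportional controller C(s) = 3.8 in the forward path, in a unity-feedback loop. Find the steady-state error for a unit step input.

The loop is type 0. Static position error constant K_pos = C(0)·G_p(0) = 3.8·0.07326 = 0.2784.
Steady-state error to a unit step: e_ss = 1/(1+K_pos) = 1/1.278 = 0.782.

0.782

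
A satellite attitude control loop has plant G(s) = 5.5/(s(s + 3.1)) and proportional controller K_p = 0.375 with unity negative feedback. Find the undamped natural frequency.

The closed-loop denominator is s(s+3.1) + 0.375·5.5 = s² + 3.1s + 2.062.
So ω_n² = 2.062 ⇒ ω_n = 1.436 rad/s, and ζ = 3.1/(2ω_n) = 1.08.

ω_n = 1.44 rad/s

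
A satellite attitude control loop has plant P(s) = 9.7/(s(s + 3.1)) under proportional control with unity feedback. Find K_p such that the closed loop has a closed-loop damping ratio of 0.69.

Closed-loop characteristic equation: s² + 3.1s + K_p·9.7 = 0.
So ω_n = √(9.7K_p) and 2ζω_n = 3.1, giving ζ = 3.1/(2√(9.7K_p)).
Setting ζ = 0.69: √(9.7K_p) = 3.1/(2·0.69) = 2.246, so K_p = 5.046/9.7 = 0.52.

K_p = 0.52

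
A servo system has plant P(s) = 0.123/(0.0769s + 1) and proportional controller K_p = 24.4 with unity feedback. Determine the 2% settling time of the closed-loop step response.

T_s ≈ 0.0769 s

Closed loop: T(s) = K_p·P/(1+K_p·P) = 3.001/(0.0769s + 1 + 3.001), with pole at s = −(1 + 3.001)/0.0769 = −52.03.
τ = 1/52.03 = 0.01922 s, so 2% settling time ≈ 4τ = 0.0769 s.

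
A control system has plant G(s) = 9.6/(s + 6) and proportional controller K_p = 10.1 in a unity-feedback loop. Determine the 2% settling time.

Closed-loop transfer function: T(s) = K_p·G(s)/(1 + K_p·G(s)) = 96.96/(s + 6 + 96.96) = 96.96/(s + 103).
Time constant τ = 1/103 = 0.009713 s, so the 2% settling time is about 4τ = 0.0389 s.

T_s ≈ 0.0389 s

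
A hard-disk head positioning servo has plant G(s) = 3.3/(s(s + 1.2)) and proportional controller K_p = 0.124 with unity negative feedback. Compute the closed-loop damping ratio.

The closed-loop denominator is s(s+1.2) + 0.124·3.3 = s² + 1.2s + 0.4092.
So ω_n² = 0.4092 ⇒ ω_n = 0.6397 rad/s, and ζ = 1.2/(2ω_n) = 0.938.

ζ = 0.938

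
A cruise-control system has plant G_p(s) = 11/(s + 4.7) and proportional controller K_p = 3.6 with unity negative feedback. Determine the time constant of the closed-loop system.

τ = 0.0226 s

Closed-loop transfer function: T(s) = K_p·G_p(s)/(1 + K_p·G_p(s)) = 39.6/(s + 4.7 + 39.6) = 39.6/(s + 44.3).
Time constant τ = 1/44.3 = 0.0226 s.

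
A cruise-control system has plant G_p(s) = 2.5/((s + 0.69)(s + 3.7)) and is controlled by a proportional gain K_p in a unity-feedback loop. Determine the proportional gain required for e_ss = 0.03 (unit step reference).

K_p = 33

Steady-state error for a unit step on this type-0 loop is 1/(1 + K_p·G_p(0)).
G_p(0) = 0.9792. Require 1/(1 + K_p·0.9792) = 0.03, so 1 + 0.9792·K_p = 33.33.
K_p = (33.33 − 1)/0.9792 = 33.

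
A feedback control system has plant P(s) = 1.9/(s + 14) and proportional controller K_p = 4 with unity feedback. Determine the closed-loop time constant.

τ = 0.0463 s

Closed-loop transfer function: T(s) = K_p·P(s)/(1 + K_p·P(s)) = 7.6/(s + 14 + 7.6) = 7.6/(s + 21.6).
Time constant τ = 1/21.6 = 0.0463 s.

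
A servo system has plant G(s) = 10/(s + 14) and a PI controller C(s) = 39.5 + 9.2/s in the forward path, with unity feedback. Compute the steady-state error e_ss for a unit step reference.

0

The open loop C(s)G(s) has a pole at the origin (type 1), so the static position error constant is infinite and e_ss = 1/(1+∞) = 0.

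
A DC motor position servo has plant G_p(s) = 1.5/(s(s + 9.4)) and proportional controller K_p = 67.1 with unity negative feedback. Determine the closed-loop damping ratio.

The closed-loop denominator is s(s+9.4) + 67.1·1.5 = s² + 9.4s + 100.6.
Matching s² + 2ζω_n s + ω_n²: ω_n = √100.6 = 10.03 rad/s and 2ζω_n = 9.4, so ζ = 9.4/(2·10.03) = 0.468.

ζ = 0.468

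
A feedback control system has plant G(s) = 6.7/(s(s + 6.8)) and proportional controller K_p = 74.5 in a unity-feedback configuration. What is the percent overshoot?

Closed-loop characteristic equation: s² + 6.8s + 499.2 = 0, so ω_n = 22.34 rad/s and ζ = 6.8/(2·22.34) = 0.1522.
%OS = 100·exp(−πζ/√(1−ζ²)) = 100·exp(−π·0.1522/√0.9768) = 61.6%.

61.6%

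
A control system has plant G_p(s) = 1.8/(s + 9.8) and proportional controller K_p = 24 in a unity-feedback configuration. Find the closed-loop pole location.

Closed-loop transfer function: T(s) = K_p·G_p(s)/(1 + K_p·G_p(s)) = 43.2/(s + 9.8 + 43.2) = 43.2/(s + 53).
The closed-loop pole is at s = −53.

s = -53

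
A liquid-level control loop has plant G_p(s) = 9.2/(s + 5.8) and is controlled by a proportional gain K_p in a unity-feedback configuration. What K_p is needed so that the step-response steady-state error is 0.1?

K_p = 5.67

The loop is type 0, so e_ss(step) = 1/(1 + K_pos) with K_pos = K_p·G_p(0).
G_p(0) = 1.586. Require 1/(1 + K_p·1.586) = 0.1, so 1 + 1.586·K_p = 10.
K_p = (10 − 1)/1.586 = 5.67.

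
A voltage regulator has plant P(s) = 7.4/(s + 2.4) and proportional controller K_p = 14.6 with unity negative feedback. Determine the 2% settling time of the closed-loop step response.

T_s ≈ 0.0362 s

Closed-loop transfer function: T(s) = K_p·P(s)/(1 + K_p·P(s)) = 108/(s + 2.4 + 108) = 108/(s + 110.4).
Time constant τ = 1/110.4 = 0.009055 s, so the 2% settling time is about 4τ = 0.0362 s.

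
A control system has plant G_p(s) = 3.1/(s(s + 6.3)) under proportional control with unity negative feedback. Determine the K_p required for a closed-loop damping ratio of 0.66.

Closed-loop characteristic equation: s² + 6.3s + K_p·3.1 = 0.
So ω_n = √(3.1K_p) and 2ζω_n = 6.3, giving ζ = 6.3/(2√(3.1K_p)).
Setting ζ = 0.66: √(3.1K_p) = 6.3/(2·0.66) = 4.773, so K_p = 22.78/3.1 = 7.35.

K_p = 7.35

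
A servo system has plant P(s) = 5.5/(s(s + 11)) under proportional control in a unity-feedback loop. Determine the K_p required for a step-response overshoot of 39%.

From %OS = 100·exp(−πζ/√(1−ζ²)) = 39%, ζ = −ln(0.39)/√(π²+ln²(0.39)) = 0.2871.
Characteristic equation s² + 11s + 5.5K_p = 0 gives ζ = 11/(2√(5.5K_p)).
Setting ζ = 0.2871: √(5.5K_p) = 11/(2·0.2871) = 19.16, so K_p = 367/5.5 = 66.7.

K_p = 66.7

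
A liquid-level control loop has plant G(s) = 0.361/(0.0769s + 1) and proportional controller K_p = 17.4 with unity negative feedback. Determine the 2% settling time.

T_s ≈ 0.0422 s

Closed loop: T(s) = K_p·G/(1+K_p·G) = 6.281/(0.0769s + 1 + 6.281), with pole at s = −(1 + 6.281)/0.0769 = −94.69.
τ = 1/94.69 = 0.01056 s, so 2% settling time ≈ 4τ = 0.0422 s.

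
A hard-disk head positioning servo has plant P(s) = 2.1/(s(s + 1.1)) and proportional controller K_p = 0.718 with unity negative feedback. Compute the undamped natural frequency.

ω_n = 1.23 rad/s

1 + K_p·P(s) = 0 gives s² + 1.1s + 1.508 = 0.
Matching s² + 2ζω_n s + ω_n²: ω_n = √1.508 = 1.228 rad/s and 2ζω_n = 1.1, so ζ = 1.1/(2·1.228) = 0.448.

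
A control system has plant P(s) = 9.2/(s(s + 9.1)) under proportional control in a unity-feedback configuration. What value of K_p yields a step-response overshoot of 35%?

K_p = 22.4

From %OS = 100·exp(−πζ/√(1−ζ²)) = 35%, ζ = −ln(0.35)/√(π²+ln²(0.35)) = 0.3169.
Characteristic equation s² + 9.1s + 9.2K_p = 0 gives ζ = 9.1/(2√(9.2K_p)).
Setting ζ = 0.3169: √(9.2K_p) = 9.1/(2·0.3169) = 14.36, so K_p = 206.1/9.2 = 22.4.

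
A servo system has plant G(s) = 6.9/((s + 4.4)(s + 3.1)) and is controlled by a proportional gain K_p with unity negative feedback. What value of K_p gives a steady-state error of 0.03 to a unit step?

The loop is type 0, so e_ss(step) = 1/(1 + K_pos) with K_pos = K_p·G(0).
G(0) = 0.5059. Require 1/(1 + K_p·0.5059) = 0.03, so 1 + 0.5059·K_p = 33.33.
K_p = (33.33 − 1)/0.5059 = 63.9.

K_p = 63.9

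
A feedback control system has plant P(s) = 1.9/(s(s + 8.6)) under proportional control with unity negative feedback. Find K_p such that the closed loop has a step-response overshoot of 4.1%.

From %OS = 100·exp(−πζ/√(1−ζ²)) = 4.1%, ζ = −ln(0.041)/√(π²+ln²(0.041)) = 0.713.
Characteristic equation s² + 8.6s + 1.9K_p = 0 gives ζ = 8.6/(2√(1.9K_p)).
Setting ζ = 0.713: √(1.9K_p) = 8.6/(2·0.713) = 6.031, so K_p = 36.38/1.9 = 19.1.

K_p = 19.1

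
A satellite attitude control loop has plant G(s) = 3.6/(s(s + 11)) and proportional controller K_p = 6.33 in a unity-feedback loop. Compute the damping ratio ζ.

ζ = 1.15

With unity feedback the closed-loop characteristic equation is s² + 11s + 6.33·3.6 = s² + 11s + 22.79 = 0.
So ω_n² = 22.79 ⇒ ω_n = 4.774 rad/s, and ζ = 11/(2ω_n) = 1.15.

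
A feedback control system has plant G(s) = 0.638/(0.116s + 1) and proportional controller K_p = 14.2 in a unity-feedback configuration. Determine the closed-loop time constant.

τ = 0.0115 s

Closed loop: T(s) = K_p·G/(1+K_p·G) = 9.06/(0.116s + 1 + 9.06), with pole at s = −(1 + 9.06)/0.116 = −86.72.
Closed-loop time constant τ = 1/86.72 = 0.0115 s.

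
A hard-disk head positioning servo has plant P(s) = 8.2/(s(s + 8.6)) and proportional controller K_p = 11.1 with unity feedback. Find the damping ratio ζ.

The closed-loop denominator is s(s+8.6) + 11.1·8.2 = s² + 8.6s + 91.02.
Matching s² + 2ζω_n s + ω_n²: ω_n = √91.02 = 9.54 rad/s and 2ζω_n = 8.6, so ζ = 8.6/(2·9.54) = 0.451.

ζ = 0.451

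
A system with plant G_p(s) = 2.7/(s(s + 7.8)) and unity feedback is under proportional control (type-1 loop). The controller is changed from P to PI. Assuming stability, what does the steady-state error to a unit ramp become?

0

The integrator raises the loop to type 2, so K_v → ∞ and e_ss to a ramp is zero.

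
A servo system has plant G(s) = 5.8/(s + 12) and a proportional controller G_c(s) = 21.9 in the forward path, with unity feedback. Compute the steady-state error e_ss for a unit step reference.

0.0863

The loop is type 0. Static position error constant K_pos = G_c(0)·G(0) = 21.9·0.4833 = 10.58.
Steady-state error to a unit step: e_ss = 1/(1+K_pos) = 1/11.58 = 0.0863.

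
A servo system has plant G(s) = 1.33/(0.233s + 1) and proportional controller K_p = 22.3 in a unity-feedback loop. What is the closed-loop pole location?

Closed loop: T(s) = K_p·G/(1+K_p·G) = 29.66/(0.233s + 1 + 29.66), with pole at s = −(1 + 29.66)/0.233 = −131.6.

s = -131.6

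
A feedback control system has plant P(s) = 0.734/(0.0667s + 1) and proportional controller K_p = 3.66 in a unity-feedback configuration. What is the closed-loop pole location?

s = -55.27

Closed loop: T(s) = K_p·P/(1+K_p·P) = 2.686/(0.0667s + 1 + 2.686), with pole at s = −(1 + 2.686)/0.0667 = −55.27.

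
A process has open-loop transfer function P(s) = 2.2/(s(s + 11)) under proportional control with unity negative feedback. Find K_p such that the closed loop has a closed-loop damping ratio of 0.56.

K_p = 43.8

Closed-loop characteristic equation: s² + 11s + K_p·2.2 = 0.
So ω_n = √(2.2K_p) and 2ζω_n = 11, giving ζ = 11/(2√(2.2K_p)).
Setting ζ = 0.56: √(2.2K_p) = 11/(2·0.56) = 9.821, so K_p = 96.46/2.2 = 43.8.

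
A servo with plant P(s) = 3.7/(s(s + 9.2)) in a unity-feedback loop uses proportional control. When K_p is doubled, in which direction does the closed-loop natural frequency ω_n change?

ω_n = √(3.7·K_p), which grows with K_p.

increase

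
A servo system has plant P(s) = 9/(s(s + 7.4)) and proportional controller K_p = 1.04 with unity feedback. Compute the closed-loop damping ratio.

With unity feedback the closed-loop characteristic equation is s² + 7.4s + 1.04·9 = s² + 7.4s + 9.36 = 0.
So ω_n² = 9.36 ⇒ ω_n = 3.059 rad/s, and ζ = 7.4/(2ω_n) = 1.21.

ζ = 1.21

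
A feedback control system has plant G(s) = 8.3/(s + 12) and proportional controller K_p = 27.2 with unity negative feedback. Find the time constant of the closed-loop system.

Closed-loop transfer function: T(s) = K_p·G(s)/(1 + K_p·G(s)) = 225.8/(s + 12 + 225.8) = 225.8/(s + 237.8).
Time constant τ = 1/237.8 = 0.00421 s.

τ = 0.00421 s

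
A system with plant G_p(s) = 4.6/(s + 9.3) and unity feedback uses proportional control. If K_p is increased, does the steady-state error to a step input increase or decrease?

decrease

The position error constant K_pos = K_p·G_p(0) grows with K_p, and e_ss = 1/(1+K_pos) falls.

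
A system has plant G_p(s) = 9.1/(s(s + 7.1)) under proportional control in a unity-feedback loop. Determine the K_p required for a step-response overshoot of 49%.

K_p = 28.2

From %OS = 100·exp(−πζ/√(1−ζ²)) = 49%, ζ = −ln(0.49)/√(π²+ln²(0.49)) = 0.2214.
Characteristic equation s² + 7.1s + 9.1K_p = 0 gives ζ = 7.1/(2√(9.1K_p)).
Setting ζ = 0.2214: √(9.1K_p) = 7.1/(2·0.2214) = 16.03, so K_p = 257/9.1 = 28.2.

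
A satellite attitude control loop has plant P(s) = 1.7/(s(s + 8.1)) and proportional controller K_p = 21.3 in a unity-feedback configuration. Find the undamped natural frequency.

The closed-loop denominator is s(s+8.1) + 21.3·1.7 = s² + 8.1s + 36.21.
Matching s² + 2ζω_n s + ω_n²: ω_n = √36.21 = 6.017 rad/s and 2ζω_n = 8.1, so ζ = 8.1/(2·6.017) = 0.673.

ω_n = 6.02 rad/s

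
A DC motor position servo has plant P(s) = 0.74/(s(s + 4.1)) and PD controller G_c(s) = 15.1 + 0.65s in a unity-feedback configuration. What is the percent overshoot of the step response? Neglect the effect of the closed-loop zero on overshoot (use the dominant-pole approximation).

Forward path: (15.1 + 0.65s)·0.74/(s(s+4.1)). The closed-loop characteristic equation is s² + (4.1 + 0.74·0.65)s + 0.74·15.1 = 0.
That is s² + 4.581s + 11.17 = 0, so ω_n = 3.343 rad/s and ζ = 4.581/(2·3.343) = 0.6852.
%OS = 100·exp(−πζ/√(1−ζ²)) = 5.2%.

5.2%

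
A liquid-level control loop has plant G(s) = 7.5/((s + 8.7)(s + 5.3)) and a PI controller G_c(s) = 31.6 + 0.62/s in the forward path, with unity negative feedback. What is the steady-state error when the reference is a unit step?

0

The open loop G_c(s)G(s) has a pole at the origin (type 1), so the static position error constant is infinite and e_ss = 1/(1+∞) = 0.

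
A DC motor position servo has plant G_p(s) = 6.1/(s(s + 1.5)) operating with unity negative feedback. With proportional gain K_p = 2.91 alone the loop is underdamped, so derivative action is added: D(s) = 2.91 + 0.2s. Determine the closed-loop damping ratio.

Forward path: (2.91 + 0.2s)·6.1/(s(s+1.5)). The closed-loop characteristic equation is s² + (1.5 + 6.1·0.2)s + 6.1·2.91 = 0.
That is s² + 2.72s + 17.75 = 0, so ω_n = 4.213 rad/s and ζ = 2.72/(2·4.213) = 0.3228.

ζ = 0.323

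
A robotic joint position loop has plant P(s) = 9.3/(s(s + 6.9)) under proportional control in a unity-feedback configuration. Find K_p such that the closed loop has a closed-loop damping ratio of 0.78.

K_p = 2.1

Closed-loop characteristic equation: s² + 6.9s + K_p·9.3 = 0.
So ω_n = √(9.3K_p) and 2ζω_n = 6.9, giving ζ = 6.9/(2√(9.3K_p)).
Setting ζ = 0.78: √(9.3K_p) = 6.9/(2·0.78) = 4.423, so K_p = 19.56/9.3 = 2.1.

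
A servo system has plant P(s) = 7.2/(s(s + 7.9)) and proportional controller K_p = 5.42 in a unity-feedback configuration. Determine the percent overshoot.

7.7%

From 1 + K_pP(s) = 0: s² + 7.9s + 39.02 = 0 ⇒ ω_n = 6.247, ζ = 0.6323.
%OS = 100·exp(−πζ/√(1−ζ²)) = 100·exp(−π·0.6323/√0.6002) = 7.7%.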